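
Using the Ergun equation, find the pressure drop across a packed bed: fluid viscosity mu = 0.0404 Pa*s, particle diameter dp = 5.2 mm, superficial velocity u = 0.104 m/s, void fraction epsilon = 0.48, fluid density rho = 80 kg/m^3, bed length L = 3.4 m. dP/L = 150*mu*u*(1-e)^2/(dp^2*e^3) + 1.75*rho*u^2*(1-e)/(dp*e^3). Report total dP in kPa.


dp = 5.2 mm = 0.0052 m
Viscous term = 150*0.0404*0.104*(1-0.48)^2 / (0.0052^2*0.48^3) = 56987.8
Inertial term = 1.75*80*0.104^2*(1-0.48) / (0.0052*0.48^3) = 1369.21
dP/L = 56987.8 + 1369.21 = 58357 Pa/m
dP = 58357 * 3.4 / 1000 = 198.4 kPa

198.4 kPa


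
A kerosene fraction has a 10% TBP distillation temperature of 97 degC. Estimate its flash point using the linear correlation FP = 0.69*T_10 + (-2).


FP = 0.69 * 97 + (-2) = 64.93

64.93 degC


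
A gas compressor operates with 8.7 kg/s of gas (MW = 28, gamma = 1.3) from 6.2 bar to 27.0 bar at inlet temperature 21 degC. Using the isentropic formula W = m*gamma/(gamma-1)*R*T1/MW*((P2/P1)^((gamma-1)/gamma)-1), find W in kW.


Isentropic work: W = m*(gamma/(gamma-1))*(R*T1/MW)*((P2/P1)^((gamma-1)/gamma) - 1)
T1 = 21 + 273.15 = 294.15 K
Pressure ratio = 27.0 / 6.2 = 4.35484
Exponent = (1.3 - 1)/1.3 = 0.230769
(P2/P1)^exp - 1 = 4.35484^0.230769 - 1 = 0.404284
W = 8.7 * 1.3 / 0.3 * 8.314 * 294.15 / 28 * 0.404284 = 1331

1331 kW


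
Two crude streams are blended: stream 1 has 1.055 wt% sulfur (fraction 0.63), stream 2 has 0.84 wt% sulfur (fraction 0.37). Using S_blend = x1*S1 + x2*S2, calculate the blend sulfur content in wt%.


Linear sulfur blending: S_blend = x1*S1 + x2*S2
Contribution 1: 0.63 * 1.055 = 0.66465 wt%
Contribution 2: 0.37 * 0.84 = 0.3108 wt%
S_blend = 0.66465 + 0.3108 = 0.97545

0.97545 wt%


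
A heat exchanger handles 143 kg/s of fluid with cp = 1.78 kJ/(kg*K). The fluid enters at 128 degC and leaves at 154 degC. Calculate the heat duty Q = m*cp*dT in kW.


Q = m_dot * cp * delta_T
delta_T = 154 - 128 = 26 K
Q = 143 * 1.78 * 26
= 254.54 * 26
= 6618.04 kW

6618.04 kW


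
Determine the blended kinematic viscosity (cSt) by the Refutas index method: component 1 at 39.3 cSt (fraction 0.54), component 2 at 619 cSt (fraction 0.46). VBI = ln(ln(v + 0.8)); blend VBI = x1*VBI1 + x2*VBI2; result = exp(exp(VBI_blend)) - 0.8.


Refutas method: VBN_i = 14.534*ln(ln(visc_i + 0.8)) + 10.975, blended linearly by mass fraction; since VBN is linear in VBI_i = ln(ln(visc_i + 0.8)) and the fractions sum to 1, blend VBI directly: visc = exp(exp(VBI_blend)) - 0.8
VBI_1 = ln(ln(39.3 + 0.8)) = 1.306
VBI_2 = ln(ln(619 + 0.8)) = 1.86088
VBI_blend = 0.54 * 1.306 + 0.46 * 1.86088 = 1.56124
visc_blend = exp(exp(1.56124)) - 0.8 = 116.5

116.5 cSt


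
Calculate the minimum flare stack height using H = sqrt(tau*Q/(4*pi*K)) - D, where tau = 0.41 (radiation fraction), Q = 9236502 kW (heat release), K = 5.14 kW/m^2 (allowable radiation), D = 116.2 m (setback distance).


tau*Q/(4*pi*K) = 0.41 * 9236502 / (4 * pi * 5.14) = 58629.8
sqrt(58629.8) = 242.136
H = 242.136 - 116.2 = 125.9

125.9 m


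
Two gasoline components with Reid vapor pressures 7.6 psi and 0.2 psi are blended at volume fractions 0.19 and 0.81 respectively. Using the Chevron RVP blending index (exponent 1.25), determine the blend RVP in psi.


Chevron index: RVP_blend = (sum xi*RVPi^1.25)^(1/1.25)
RVP^1.25 terms: 0.19 * 7.6^1.25 + 0.81 * 0.2^1.25 = 2.5059
RVP_blend = 2.5059^(1/1.25) = 2.085

2.085 psi


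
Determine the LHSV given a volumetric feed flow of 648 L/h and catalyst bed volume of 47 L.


LHSV = volumetric feed rate / catalyst volume
= 648 L/h / 47 L
= 13.79 h^-1

13.79 h^-1


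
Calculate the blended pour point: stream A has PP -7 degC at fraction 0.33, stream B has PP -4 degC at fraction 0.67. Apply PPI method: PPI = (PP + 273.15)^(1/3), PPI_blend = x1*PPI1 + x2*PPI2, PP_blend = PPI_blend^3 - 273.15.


PPI_1 = (-7 + 273.15)^(1/3) = 6.432436
PPI_2 = (-4 + 273.15)^(1/3) = 6.456514
PPI_blend = 0.33 * 6.432436 + 0.67 * 6.456514 = 6.448568
PP_blend = 6.448568^3 - 273.15 = 268.1574 - 273.15 = -4.99

-4.99 degC


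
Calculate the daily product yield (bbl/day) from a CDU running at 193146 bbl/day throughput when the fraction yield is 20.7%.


Crude throughput = 193146 bbl/day
Fraction yield = 20.7%
yield = throughput * fraction / 100
yield = 193146 * 20.7 / 100 = 39981.222

39981.222 bbl/day


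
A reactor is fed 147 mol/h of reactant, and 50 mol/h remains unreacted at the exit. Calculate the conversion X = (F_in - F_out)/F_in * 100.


X = (F_in - F_out) / F_in * 100
Moles reacted = 147 - 50 = 97
X = 97 / 147 * 100
= 0.6599 * 100
= 65.99 %

65.99 %


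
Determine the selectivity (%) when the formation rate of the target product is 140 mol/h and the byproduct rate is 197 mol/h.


Selectivity = desired / (desired + undesired) * 100
Total products = 140 + 197 = 337 mol/h
S = 140 / 337 * 100
= 0.4154 * 100
= 41.54 %

41.54 %


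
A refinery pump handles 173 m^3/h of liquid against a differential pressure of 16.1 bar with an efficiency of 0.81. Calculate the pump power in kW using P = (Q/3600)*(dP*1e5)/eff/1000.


Q = 173 / 3600 = 0.0480556 m^3/s
P = 0.0480556 * (16.1 * 1e5) / 0.81 / 1000 = 95.52

95.52 kW


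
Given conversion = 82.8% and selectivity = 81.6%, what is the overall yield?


Overall yield = conversion (%) * selectivity (%) / 100
Conversion = 82.8%, Selectivity = 81.6%
Y = 82.8 * 81.6 / 100
= 67.5648 %

67.5648 %


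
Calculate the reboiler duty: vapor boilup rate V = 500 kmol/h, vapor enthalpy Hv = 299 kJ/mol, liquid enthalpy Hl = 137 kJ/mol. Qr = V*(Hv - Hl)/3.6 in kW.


Qr = 500 * (299 - 137) / 3.6 = 500 * 162 / 3.6 = 22500

22500 kW


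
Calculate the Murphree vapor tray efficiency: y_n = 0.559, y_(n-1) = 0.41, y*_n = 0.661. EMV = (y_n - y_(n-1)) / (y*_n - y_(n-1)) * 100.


Murphree vapor efficiency: EMV = (y_n - y_(n-1)) / (y*_n - y_(n-1)) * 100
EMV = (0.559 - 0.41) / (0.661 - 0.41) * 100 = 0.149 / 0.251 * 100 = 59.36

59.36 %


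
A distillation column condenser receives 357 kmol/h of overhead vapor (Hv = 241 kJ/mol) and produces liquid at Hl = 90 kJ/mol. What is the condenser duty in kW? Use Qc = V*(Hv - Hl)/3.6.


Qc = 357 * (241 - 90) / 3.6 = 357 * 151 / 3.6 = 14970

14970 kW


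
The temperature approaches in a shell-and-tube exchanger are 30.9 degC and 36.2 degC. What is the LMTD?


LMTD = (dT1 - dT2) / ln(dT1/dT2)
= (30.9 - 36.2) / ln(30.9 / 36.2) = -5.3 / -0.158303 = 33.48

33.48 degC


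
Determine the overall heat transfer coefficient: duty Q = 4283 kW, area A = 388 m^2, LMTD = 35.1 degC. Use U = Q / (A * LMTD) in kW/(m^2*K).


From Q = U*A*LMTD, U = Q / (A * LMTD)
U = 4283 / (388 * 35.1) = 4283 / 13618.8 = 0.3145

0.3145 kW/(m^2*K)


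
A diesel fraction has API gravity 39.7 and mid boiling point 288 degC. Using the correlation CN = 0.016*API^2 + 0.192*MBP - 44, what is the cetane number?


CN = 0.016 * 39.7^2 + 0.192 * 288 - 44
CN = 25.21744 + 55.296 - 44 = 36.51344

36.51344


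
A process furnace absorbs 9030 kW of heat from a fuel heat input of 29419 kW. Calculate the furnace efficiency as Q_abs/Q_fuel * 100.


Furnace efficiency = Q_absorbed / Q_fuel * 100
= 9030 / 29419 * 100 = 30.69

30.69 %


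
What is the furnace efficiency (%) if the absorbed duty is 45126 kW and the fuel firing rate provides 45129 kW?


Furnace efficiency = Q_absorbed / Q_fuel * 100
= 45126 / 45129 * 100 = 99.99

99.99 %


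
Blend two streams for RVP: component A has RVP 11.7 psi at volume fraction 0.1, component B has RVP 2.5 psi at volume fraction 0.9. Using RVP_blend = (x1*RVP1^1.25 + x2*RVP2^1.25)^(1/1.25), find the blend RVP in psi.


Chevron index: RVP_blend = (sum xi*RVPi^1.25)^(1/1.25)
RVP^1.25 terms: 0.1 * 11.7^1.25 + 0.9 * 2.5^1.25 = 4.9931
RVP_blend = 4.9931^(1/1.25) = 3.620

3.620 psi


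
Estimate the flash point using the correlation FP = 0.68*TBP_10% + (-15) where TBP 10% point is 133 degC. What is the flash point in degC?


FP = 0.68 * 133 + (-15) = 75.44

75.44 degC


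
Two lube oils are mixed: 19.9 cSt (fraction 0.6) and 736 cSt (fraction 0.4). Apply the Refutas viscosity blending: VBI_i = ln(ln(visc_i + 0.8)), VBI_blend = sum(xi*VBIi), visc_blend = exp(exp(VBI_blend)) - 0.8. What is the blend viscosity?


Refutas method: VBN_i = 14.534*ln(ln(visc_i + 0.8)) + 10.975, blended linearly by mass fraction; since VBN is linear in VBI_i = ln(ln(visc_i + 0.8)) and the fractions sum to 1, blend VBI directly: visc = exp(exp(VBI_blend)) - 0.8
VBI_1 = ln(ln(19.9 + 0.8)) = 1.10861
VBI_2 = ln(ln(736 + 0.8)) = 1.88742
VBI_blend = 0.6 * 1.10861 + 0.4 * 1.88742 = 1.42013
visc_blend = exp(exp(1.42013)) - 0.8 = 61.86

61.86 cSt


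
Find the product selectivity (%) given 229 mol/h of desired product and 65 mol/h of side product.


Selectivity = desired / (desired + undesired) * 100
Total products = 229 + 65 = 294 mol/h
S = 229 / 294 * 100
= 0.7789 * 100
= 77.89 %

77.89 %


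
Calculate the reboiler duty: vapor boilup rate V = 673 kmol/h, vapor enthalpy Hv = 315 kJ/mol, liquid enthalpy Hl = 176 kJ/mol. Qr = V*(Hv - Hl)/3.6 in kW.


Qr = 673 * (315 - 176) / 3.6 = 673 * 139 / 3.6 = 25990

25990 kW


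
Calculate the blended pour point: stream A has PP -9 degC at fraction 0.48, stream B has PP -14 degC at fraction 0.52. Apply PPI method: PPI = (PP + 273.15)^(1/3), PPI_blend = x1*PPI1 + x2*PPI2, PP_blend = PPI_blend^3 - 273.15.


PPI_1 = (-9 + 273.15)^(1/3) = 6.416283
PPI_2 = (-14 + 273.15)^(1/3) = 6.375541
PPI_blend = 0.48 * 6.416283 + 0.52 * 6.375541 = 6.395097
PP_blend = 6.395097^3 - 273.15 = 261.542 - 273.15 = -11.61

-11.61 degC


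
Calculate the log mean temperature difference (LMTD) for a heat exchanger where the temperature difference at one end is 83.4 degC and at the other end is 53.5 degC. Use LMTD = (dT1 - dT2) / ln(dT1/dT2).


LMTD = (dT1 - dT2) / ln(dT1/dT2)
= (83.4 - 53.5) / ln(83.4 / 53.5) = 29.9 / 0.443967 = 67.35

67.35 degC


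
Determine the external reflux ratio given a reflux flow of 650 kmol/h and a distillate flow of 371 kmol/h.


Reflux ratio definition: R = L / D (liquid returned / distillate withdrawn)
L = 650 kmol/h, D = 371 kmol/h
R = 650 / 371 = 1.752

1.752


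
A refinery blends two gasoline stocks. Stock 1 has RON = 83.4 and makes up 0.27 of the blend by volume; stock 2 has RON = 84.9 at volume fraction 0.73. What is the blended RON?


Linear blending: RON_blend = sum(vi * RONi)
Contribution 1: 0.27 * 83.4 = 22.518
Contribution 2: 0.73 * 84.9 = 61.977
RON_blend = 22.518 + 61.977 = 84.495

84.495


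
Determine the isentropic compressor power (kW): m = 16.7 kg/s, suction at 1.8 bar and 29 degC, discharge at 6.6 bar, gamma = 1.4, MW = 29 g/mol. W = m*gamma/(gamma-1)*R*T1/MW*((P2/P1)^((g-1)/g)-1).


Isentropic work: W = m*(gamma/(gamma-1))*(R*T1/MW)*((P2/P1)^((gamma-1)/gamma) - 1)
T1 = 29 + 273.15 = 302.15 K
Pressure ratio = 6.6 / 1.8 = 3.66667
Exponent = (1.4 - 1)/1.4 = 0.285714
(P2/P1)^exp - 1 = 3.66667^0.285714 - 1 = 0.449507
W = 16.7 * 1.4 / 0.4 * 8.314 * 302.15 / 29 * 0.449507 = 2276

2276 kW


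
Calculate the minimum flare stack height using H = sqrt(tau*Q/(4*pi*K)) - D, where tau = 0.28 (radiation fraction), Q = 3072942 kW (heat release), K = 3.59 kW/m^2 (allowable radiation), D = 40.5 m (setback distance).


tau*Q/(4*pi*K) = 0.28 * 3072942 / (4 * pi * 3.59) = 19072.5
sqrt(19072.5) = 138.103
H = 138.103 - 40.5 = 97.60

97.60 m


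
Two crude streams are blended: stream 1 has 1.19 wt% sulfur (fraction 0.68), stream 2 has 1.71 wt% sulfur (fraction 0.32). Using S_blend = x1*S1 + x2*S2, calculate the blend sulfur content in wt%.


Linear sulfur blending: S_blend = x1*S1 + x2*S2
Contribution 1: 0.68 * 1.19 = 0.8092 wt%
Contribution 2: 0.32 * 1.71 = 0.5472 wt%
S_blend = 0.8092 + 0.5472 = 1.3564

1.3564 wt%


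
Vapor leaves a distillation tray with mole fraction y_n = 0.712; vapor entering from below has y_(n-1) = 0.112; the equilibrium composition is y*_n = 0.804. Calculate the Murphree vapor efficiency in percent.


Murphree vapor efficiency: EMV = (y_n - y_(n-1)) / (y*_n - y_(n-1)) * 100
EMV = (0.712 - 0.112) / (0.804 - 0.112) * 100 = 0.6 / 0.692 * 100 = 86.71

86.71 %


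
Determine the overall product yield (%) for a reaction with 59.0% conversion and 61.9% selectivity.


Overall yield = conversion (%) * selectivity (%) / 100
Conversion = 59.0%, Selectivity = 61.9%
Y = 59.0 * 61.9 / 100
= 36.521 %

36.521 %


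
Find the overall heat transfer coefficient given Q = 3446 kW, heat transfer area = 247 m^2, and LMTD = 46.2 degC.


From Q = U*A*LMTD, U = Q / (A * LMTD)
U = 3446 / (247 * 46.2) = 3446 / 11411.4 = 0.3020

0.3020 kW/(m^2*K)


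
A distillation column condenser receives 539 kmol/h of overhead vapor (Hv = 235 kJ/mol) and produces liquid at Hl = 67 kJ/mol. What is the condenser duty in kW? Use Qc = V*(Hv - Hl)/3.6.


Qc = 539 * (235 - 67) / 3.6 = 539 * 168 / 3.6 = 25150

25150 kW


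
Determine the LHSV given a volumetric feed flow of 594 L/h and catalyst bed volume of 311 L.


LHSV = volumetric feed rate / catalyst volume
= 594 L/h / 311 L
= 1.910 h^-1

1.910 h^-1


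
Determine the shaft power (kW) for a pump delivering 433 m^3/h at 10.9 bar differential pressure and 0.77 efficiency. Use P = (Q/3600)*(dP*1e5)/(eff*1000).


Q = 433 / 3600 = 0.120278 m^3/s
P = 0.120278 * (10.9 * 1e5) / 0.77 / 1000 = 170.3

170.3 kW


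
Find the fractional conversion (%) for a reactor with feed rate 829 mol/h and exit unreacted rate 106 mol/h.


X = (F_in - F_out) / F_in * 100
Moles reacted = 829 - 106 = 723
X = 723 / 829 * 100
= 0.8721 * 100
= 87.21 %

87.21 %


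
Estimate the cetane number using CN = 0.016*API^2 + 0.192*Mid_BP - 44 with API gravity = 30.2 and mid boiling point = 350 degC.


CN = 0.016 * 30.2^2 + 0.192 * 350 - 44
CN = 14.59264 + 67.2 - 44 = 37.79264

37.79264


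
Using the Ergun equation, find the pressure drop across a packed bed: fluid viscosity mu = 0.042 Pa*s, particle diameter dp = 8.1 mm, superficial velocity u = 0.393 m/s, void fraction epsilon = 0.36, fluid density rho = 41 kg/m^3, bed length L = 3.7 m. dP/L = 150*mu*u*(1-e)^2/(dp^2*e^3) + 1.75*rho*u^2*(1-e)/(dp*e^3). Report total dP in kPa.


dp = 8.1 mm = 0.0081 m
Viscous term = 150*0.042*0.393*(1-0.36)^2 / (0.0081^2*0.36^3) = 331295
Inertial term = 1.75*41*0.393^2*(1-0.36) / (0.0081*0.36^3) = 18767
dP/L = 331295 + 18767 = 350062 Pa/m
dP = 350062 * 3.7 / 1000 = 1295 kPa

1295 kPa


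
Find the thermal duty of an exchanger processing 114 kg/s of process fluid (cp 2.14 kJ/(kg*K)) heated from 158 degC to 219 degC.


Q = m_dot * cp * delta_T
delta_T = 219 - 158 = 61 K
Q = 114 * 2.14 * 61
= 243.96 * 61
= 14881.56 kW

14881.56 kW


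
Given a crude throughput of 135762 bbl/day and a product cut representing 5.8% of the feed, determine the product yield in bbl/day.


Crude throughput = 135762 bbl/day
Fraction yield = 5.8%
yield = throughput * fraction / 100
yield = 135762 * 5.8 / 100 = 7874.196

7874.196 bbl/day


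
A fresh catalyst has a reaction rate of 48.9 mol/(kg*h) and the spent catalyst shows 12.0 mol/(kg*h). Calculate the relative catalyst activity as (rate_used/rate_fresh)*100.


Activity (%) = (rate_used / rate_fresh) * 100
rate_used = 12.0, rate_fresh = 48.9
= (12.0 / 48.9) * 100
= 0.2454 * 100 = 24.54

24.54 %


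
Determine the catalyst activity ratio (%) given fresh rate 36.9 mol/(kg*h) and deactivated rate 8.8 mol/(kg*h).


Activity (%) = (rate_used / rate_fresh) * 100
rate_used = 8.8, rate_fresh = 36.9
= (8.8 / 36.9) * 100
= 0.2385 * 100 = 23.85

23.85 %


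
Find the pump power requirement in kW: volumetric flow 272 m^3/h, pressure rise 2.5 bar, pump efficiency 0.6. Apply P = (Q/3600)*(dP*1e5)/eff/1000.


Q = 272 / 3600 = 0.0755556 m^3/s
P = 0.0755556 * (2.5 * 1e5) / 0.6 / 1000 = 31.48

31.48 kW


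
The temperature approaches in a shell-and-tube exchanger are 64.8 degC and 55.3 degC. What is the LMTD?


LMTD = (dT1 - dT2) / ln(dT1/dT2)
= (64.8 - 55.3) / ln(64.8 / 55.3) = 9.5 / 0.158533 = 59.92

59.92 degC


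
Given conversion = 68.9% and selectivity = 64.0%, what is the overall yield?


Overall yield = conversion (%) * selectivity (%) / 100
Conversion = 68.9%, Selectivity = 64.0%
Y = 68.9 * 64.0 / 100
= 44.096 %

44.096 %


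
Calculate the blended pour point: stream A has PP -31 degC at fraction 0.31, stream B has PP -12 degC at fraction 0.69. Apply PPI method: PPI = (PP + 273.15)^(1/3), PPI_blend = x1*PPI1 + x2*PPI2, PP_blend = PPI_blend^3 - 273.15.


PPI_1 = (-31 + 273.15)^(1/3) = 6.232967
PPI_2 = (-12 + 273.15)^(1/3) = 6.391901
PPI_blend = 0.31 * 6.232967 + 0.69 * 6.391901 = 6.342631
PP_blend = 6.342631^3 - 273.15 = 255.1575 - 273.15 = -17.99

-17.99 degC


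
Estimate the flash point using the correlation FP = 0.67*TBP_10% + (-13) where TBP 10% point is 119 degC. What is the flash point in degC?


FP = 0.67 * 119 + (-13) = 66.73

66.73 degC


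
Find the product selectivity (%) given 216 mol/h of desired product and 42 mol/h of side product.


Selectivity = desired / (desired + undesired) * 100
Total products = 216 + 42 = 258 mol/h
S = 216 / 258 * 100
= 0.8372 * 100
= 83.72 %

83.72 %


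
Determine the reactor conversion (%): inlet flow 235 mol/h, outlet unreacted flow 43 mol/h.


X = (F_in - F_out) / F_in * 100
Moles reacted = 235 - 43 = 192
X = 192 / 235 * 100
= 0.8170 * 100
= 81.70 %

81.70 %


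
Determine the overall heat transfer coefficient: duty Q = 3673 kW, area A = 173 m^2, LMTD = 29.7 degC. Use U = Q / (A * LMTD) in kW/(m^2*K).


From Q = U*A*LMTD, U = Q / (A * LMTD)
U = 3673 / (173 * 29.7) = 3673 / 5138.1 = 0.7149

0.7149 kW/(m^2*K)


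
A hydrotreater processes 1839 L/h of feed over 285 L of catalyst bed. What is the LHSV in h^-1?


LHSV = volumetric feed rate / catalyst volume
= 1839 L/h / 285 L
= 6.453 h^-1

6.453 h^-1


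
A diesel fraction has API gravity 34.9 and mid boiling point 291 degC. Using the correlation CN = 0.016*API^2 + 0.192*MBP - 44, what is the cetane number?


CN = 0.016 * 34.9^2 + 0.192 * 291 - 44
CN = 19.48816 + 55.872 - 44 = 31.36016

31.36016


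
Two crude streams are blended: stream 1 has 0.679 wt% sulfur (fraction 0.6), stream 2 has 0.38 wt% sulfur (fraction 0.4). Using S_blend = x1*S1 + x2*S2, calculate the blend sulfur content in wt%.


Linear sulfur blending: S_blend = x1*S1 + x2*S2
Contribution 1: 0.6 * 0.679 = 0.4074 wt%
Contribution 2: 0.4 * 0.38 = 0.152 wt%
S_blend = 0.4074 + 0.152 = 0.5594

0.5594 wt%


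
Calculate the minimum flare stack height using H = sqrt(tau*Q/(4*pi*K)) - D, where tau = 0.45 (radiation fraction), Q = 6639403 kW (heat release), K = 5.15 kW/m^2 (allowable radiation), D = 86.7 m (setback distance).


tau*Q/(4*pi*K) = 0.45 * 6639403 / (4 * pi * 5.15) = 46166.2
sqrt(46166.2) = 214.863
H = 214.863 - 86.7 = 128.2

128.2 m


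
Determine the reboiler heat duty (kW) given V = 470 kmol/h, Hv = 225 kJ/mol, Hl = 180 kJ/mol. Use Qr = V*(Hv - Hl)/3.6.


Qr = 470 * (225 - 180) / 3.6 = 470 * 45 / 3.6 = 5875

5875 kW


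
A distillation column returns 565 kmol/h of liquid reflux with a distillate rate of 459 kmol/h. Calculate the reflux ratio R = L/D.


Reflux ratio definition: R = L / D (liquid returned / distillate withdrawn)
L = 565 kmol/h, D = 459 kmol/h
R = 565 / 459 = 1.231

1.231


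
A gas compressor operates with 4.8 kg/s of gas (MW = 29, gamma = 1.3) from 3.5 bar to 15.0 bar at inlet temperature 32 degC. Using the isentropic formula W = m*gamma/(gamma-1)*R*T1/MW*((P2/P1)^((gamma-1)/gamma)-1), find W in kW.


Isentropic work: W = m*(gamma/(gamma-1))*(R*T1/MW)*((P2/P1)^((gamma-1)/gamma) - 1)
T1 = 32 + 273.15 = 305.15 K
Pressure ratio = 15.0 / 3.5 = 4.28571
Exponent = (1.3 - 1)/1.3 = 0.230769
(P2/P1)^exp - 1 = 4.28571^0.230769 - 1 = 0.399108
W = 4.8 * 1.3 / 0.3 * 8.314 * 305.15 / 29 * 0.399108 = 726.2

726.2 kW


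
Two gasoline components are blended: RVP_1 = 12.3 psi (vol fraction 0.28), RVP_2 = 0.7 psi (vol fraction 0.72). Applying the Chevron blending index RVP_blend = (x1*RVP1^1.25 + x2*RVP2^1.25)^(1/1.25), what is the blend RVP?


Chevron index: RVP_blend = (sum xi*RVPi^1.25)^(1/1.25)
RVP^1.25 terms: 0.28 * 12.3^1.25 + 0.72 * 0.7^1.25 = 6.9107
RVP_blend = 6.9107^(1/1.25) = 4.695

4.695 psi


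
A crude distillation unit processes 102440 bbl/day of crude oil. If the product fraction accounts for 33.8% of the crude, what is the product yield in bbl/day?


Crude throughput = 102440 bbl/day
Fraction yield = 33.8%
yield = throughput * fraction / 100
yield = 102440 * 33.8 / 100 = 34624.72

34624.72 bbl/day


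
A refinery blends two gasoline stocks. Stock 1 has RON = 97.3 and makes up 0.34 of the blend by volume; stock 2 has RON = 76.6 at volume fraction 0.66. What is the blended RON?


Linear blending: RON_blend = sum(vi * RONi)
Contribution 1: 0.34 * 97.3 = 33.082
Contribution 2: 0.66 * 76.6 = 50.556
RON_blend = 33.082 + 50.556 = 83.638

83.638


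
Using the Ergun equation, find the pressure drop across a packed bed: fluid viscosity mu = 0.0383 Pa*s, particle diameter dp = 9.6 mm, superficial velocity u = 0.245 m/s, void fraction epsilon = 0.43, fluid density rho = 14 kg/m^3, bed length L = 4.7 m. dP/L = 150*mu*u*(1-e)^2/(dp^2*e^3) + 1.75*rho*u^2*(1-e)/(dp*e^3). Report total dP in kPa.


dp = 9.6 mm = 0.0096 m
Viscous term = 150*0.0383*0.245*(1-0.43)^2 / (0.0096^2*0.43^3) = 62410.5
Inertial term = 1.75*14*0.245^2*(1-0.43) / (0.0096*0.43^3) = 1098.24
dP/L = 62410.5 + 1098.24 = 63508.7 Pa/m
dP = 63508.7 * 4.7 / 1000 = 298.5 kPa

298.5 kPa


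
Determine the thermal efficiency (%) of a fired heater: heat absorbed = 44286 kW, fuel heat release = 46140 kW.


Furnace efficiency = Q_absorbed / Q_fuel * 100
= 44286 / 46140 * 100 = 95.98

95.98 %


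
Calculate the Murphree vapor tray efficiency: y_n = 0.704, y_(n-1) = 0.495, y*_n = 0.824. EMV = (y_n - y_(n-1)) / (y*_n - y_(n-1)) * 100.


Murphree vapor efficiency: EMV = (y_n - y_(n-1)) / (y*_n - y_(n-1)) * 100
EMV = (0.704 - 0.495) / (0.824 - 0.495) * 100 = 0.209 / 0.329 * 100 = 63.53

63.53 %


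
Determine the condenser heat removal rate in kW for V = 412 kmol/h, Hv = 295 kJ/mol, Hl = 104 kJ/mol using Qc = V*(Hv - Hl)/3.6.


Qc = 412 * (295 - 104) / 3.6 = 412 * 191 / 3.6 = 21860

21860 kW


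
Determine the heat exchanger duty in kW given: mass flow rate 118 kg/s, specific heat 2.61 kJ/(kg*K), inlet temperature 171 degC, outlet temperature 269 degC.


Q = m_dot * cp * delta_T
delta_T = 269 - 171 = 98 K
Q = 118 * 2.61 * 98
= 307.98 * 98
= 30182.04 kW

30182.04 kW


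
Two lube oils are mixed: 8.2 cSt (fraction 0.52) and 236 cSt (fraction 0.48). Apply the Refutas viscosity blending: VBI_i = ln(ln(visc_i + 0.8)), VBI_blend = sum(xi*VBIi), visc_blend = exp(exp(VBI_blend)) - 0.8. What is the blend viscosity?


Refutas method: VBN_i = 14.534*ln(ln(visc_i + 0.8)) + 10.975, blended linearly by mass fraction; since VBN is linear in VBI_i = ln(ln(visc_i + 0.8)) and the fractions sum to 1, blend VBI directly: visc = exp(exp(VBI_blend)) - 0.8
VBI_1 = ln(ln(8.2 + 0.8)) = 0.787195
VBI_2 = ln(ln(236 + 0.8)) = 1.69877
VBI_blend = 0.52 * 0.787195 + 0.48 * 1.69877 = 1.22475
visc_blend = exp(exp(1.22475)) - 0.8 = 29.26

29.26 cSt


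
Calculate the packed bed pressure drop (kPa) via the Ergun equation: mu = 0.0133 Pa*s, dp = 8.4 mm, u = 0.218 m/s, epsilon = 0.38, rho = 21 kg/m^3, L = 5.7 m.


dp = 8.4 mm = 0.0084 m
Viscous term = 150*0.0133*0.218*(1-0.38)^2 / (0.0084^2*0.38^3) = 43179.1
Inertial term = 1.75*21*0.218^2*(1-0.38) / (0.0084*0.38^3) = 2349.26
dP/L = 43179.1 + 2349.26 = 45528.4 Pa/m
dP = 45528.4 * 5.7 / 1000 = 259.5 kPa

259.5 kPa


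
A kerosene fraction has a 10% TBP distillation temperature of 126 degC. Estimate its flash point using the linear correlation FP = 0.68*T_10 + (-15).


FP = 0.68 * 126 + (-15) = 70.68

70.68 degC


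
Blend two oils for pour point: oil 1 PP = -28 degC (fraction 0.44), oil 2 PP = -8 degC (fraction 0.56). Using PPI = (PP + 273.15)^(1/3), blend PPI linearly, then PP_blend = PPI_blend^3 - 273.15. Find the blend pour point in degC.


PPI_1 = (-28 + 273.15)^(1/3) = 6.258601
PPI_2 = (-8 + 273.15)^(1/3) = 6.42437
PPI_blend = 0.44 * 6.258601 + 0.56 * 6.42437 = 6.351432
PP_blend = 6.351432^3 - 273.15 = 256.2211 - 273.15 = -16.93

-16.93 degC


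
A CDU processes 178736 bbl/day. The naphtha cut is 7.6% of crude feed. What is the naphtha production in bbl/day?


Crude throughput = 178736 bbl/day
Fraction yield = 7.6%
yield = throughput * fraction / 100
yield = 178736 * 7.6 / 100 = 13583.936

13583.936 bbl/day


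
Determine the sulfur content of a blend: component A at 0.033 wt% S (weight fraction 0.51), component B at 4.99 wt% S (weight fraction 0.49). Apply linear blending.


Linear sulfur blending: S_blend = x1*S1 + x2*S2
Contribution 1: 0.51 * 0.033 = 0.01683 wt%
Contribution 2: 0.49 * 4.99 = 2.4451 wt%
S_blend = 0.01683 + 2.4451 = 2.46193

2.46193 wt%


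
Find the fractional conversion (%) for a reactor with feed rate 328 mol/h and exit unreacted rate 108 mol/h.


X = (F_in - F_out) / F_in * 100
Moles reacted = 328 - 108 = 220
X = 220 / 328 * 100
= 0.6707 * 100
= 67.07 %

67.07 %


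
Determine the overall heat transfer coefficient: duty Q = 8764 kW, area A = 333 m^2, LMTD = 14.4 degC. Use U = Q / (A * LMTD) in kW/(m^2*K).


From Q = U*A*LMTD, U = Q / (A * LMTD)
U = 8764 / (333 * 14.4) = 8764 / 4795.2 = 1.828

1.828 kW/(m^2*K)


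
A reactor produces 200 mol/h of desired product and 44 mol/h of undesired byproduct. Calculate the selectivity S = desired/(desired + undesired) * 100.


Selectivity = desired / (desired + undesired) * 100
Total products = 200 + 44 = 244 mol/h
S = 200 / 244 * 100
= 0.8197 * 100
= 81.97 %

81.97 %


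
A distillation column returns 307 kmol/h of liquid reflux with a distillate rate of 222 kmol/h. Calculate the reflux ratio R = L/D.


Reflux ratio definition: R = L / D (liquid returned / distillate withdrawn)
L = 307 kmol/h, D = 222 kmol/h
R = 307 / 222 = 1.383

1.383


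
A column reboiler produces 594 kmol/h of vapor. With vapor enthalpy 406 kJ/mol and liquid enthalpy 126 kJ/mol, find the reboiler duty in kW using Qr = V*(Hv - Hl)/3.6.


Qr = 594 * (406 - 126) / 3.6 = 594 * 280 / 3.6 = 46200

46200 kW


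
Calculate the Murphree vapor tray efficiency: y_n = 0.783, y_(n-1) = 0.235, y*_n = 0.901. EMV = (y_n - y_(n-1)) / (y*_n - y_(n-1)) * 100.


Murphree vapor efficiency: EMV = (y_n - y_(n-1)) / (y*_n - y_(n-1)) * 100
EMV = (0.783 - 0.235) / (0.901 - 0.235) * 100 = 0.548 / 0.666 * 100 = 82.28

82.28 %


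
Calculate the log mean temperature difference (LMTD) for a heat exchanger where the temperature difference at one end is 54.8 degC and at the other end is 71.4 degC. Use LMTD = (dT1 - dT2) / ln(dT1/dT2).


LMTD = (dT1 - dT2) / ln(dT1/dT2)
= (54.8 - 71.4) / ln(54.8 / 71.4) = -16.6 / -0.264608 = 62.73

62.73 degC


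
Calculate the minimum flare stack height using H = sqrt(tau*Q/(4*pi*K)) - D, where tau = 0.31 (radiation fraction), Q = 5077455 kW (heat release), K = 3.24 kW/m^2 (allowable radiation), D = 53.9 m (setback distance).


tau*Q/(4*pi*K) = 0.31 * 5077455 / (4 * pi * 3.24) = 38659.2
sqrt(38659.2) = 196.619
H = 196.619 - 53.9 = 142.7

142.7 m


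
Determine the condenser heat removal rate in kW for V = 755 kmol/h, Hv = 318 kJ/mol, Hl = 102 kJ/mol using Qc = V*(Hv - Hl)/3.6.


Qc = 755 * (318 - 102) / 3.6 = 755 * 216 / 3.6 = 45300

45300 kW


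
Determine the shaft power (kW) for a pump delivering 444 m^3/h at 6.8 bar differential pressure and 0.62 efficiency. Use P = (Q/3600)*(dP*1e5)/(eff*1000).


Q = 444 / 3600 = 0.123333 m^3/s
P = 0.123333 * (6.8 * 1e5) / 0.62 / 1000 = 135.3

135.3 kW


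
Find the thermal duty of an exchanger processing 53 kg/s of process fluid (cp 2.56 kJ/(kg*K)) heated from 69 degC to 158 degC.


Q = m_dot * cp * delta_T
delta_T = 158 - 69 = 89 K
Q = 53 * 2.56 * 89
= 135.68 * 89
= 12075.52 kW

12075.52 kW


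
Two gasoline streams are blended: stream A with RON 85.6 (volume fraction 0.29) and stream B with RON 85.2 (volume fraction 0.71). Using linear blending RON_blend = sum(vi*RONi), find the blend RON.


Linear blending: RON_blend = sum(vi * RONi)
Contribution 1: 0.29 * 85.6 = 24.824
Contribution 2: 0.71 * 85.2 = 60.492
RON_blend = 24.824 + 60.492 = 85.316

85.316


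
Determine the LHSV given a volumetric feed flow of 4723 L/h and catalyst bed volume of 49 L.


LHSV = volumetric feed rate / catalyst volume
= 4723 L/h / 49 L
= 96.39 h^-1

96.39 h^-1


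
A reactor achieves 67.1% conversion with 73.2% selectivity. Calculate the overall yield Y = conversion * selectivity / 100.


Overall yield = conversion (%) * selectivity (%) / 100
Conversion = 67.1%, Selectivity = 73.2%
Y = 67.1 * 73.2 / 100
= 49.1172 %

49.1172 %


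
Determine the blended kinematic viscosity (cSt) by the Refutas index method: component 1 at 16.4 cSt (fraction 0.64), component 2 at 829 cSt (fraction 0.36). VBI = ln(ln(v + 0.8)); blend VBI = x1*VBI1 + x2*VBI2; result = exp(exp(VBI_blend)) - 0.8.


Refutas method: VBN_i = 14.534*ln(ln(visc_i + 0.8)) + 10.975, blended linearly by mass fraction; since VBN is linear in VBI_i = ln(ln(visc_i + 0.8)) and the fractions sum to 1, blend VBI directly: visc = exp(exp(VBI_blend)) - 0.8
VBI_1 = ln(ln(16.4 + 0.8)) = 1.04553
VBI_2 = ln(ln(829 + 0.8)) = 1.90526
VBI_blend = 0.64 * 1.04553 + 0.36 * 1.90526 = 1.35503
visc_blend = exp(exp(1.35503)) - 0.8 = 47.47

47.47 cSt


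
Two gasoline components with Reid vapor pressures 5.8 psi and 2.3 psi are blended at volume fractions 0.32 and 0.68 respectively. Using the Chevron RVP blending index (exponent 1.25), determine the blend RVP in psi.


Chevron index: RVP_blend = (sum xi*RVPi^1.25)^(1/1.25)
RVP^1.25 terms: 0.32 * 5.8^1.25 + 0.68 * 2.3^1.25 = 4.80634
RVP_blend = 4.80634^(1/1.25) = 3.511

3.511 psi


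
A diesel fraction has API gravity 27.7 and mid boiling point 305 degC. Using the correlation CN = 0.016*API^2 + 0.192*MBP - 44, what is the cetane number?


CN = 0.016 * 27.7^2 + 0.192 * 305 - 44
CN = 12.27664 + 58.56 - 44 = 26.83664

26.83664


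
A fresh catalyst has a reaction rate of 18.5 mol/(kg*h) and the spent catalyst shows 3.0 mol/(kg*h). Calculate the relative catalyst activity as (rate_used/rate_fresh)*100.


Activity (%) = (rate_used / rate_fresh) * 100
rate_used = 3.0, rate_fresh = 18.5
= (3.0 / 18.5) * 100
= 0.1622 * 100 = 16.22

16.22 %


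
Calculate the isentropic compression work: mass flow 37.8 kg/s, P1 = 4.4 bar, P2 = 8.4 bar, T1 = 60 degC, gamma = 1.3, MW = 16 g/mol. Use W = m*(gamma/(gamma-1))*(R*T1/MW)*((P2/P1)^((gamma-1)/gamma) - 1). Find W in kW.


Isentropic work: W = m*(gamma/(gamma-1))*(R*T1/MW)*((P2/P1)^((gamma-1)/gamma) - 1)
T1 = 60 + 273.15 = 333.15 K
Pressure ratio = 8.4 / 4.4 = 1.90909
Exponent = (1.3 - 1)/1.3 = 0.230769
(P2/P1)^exp - 1 = 1.90909^0.230769 - 1 = 0.16093
W = 37.8 * 1.3 / 0.3 * 8.314 * 333.15 / 16 * 0.16093 = 4563

4563 kW


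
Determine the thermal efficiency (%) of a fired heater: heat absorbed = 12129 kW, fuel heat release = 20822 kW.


Furnace efficiency = Q_absorbed / Q_fuel * 100
= 12129 / 20822 * 100 = 58.25

58.25 %


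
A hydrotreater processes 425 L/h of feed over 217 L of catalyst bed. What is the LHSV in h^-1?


LHSV = volumetric feed rate / catalyst volume
= 425 L/h / 217 L
= 1.959 h^-1

1.959 h^-1


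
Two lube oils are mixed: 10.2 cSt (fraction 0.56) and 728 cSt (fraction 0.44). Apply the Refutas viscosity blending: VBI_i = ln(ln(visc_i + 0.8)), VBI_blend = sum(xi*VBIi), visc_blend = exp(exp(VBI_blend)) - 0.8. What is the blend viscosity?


Refutas method: VBN_i = 14.534*ln(ln(visc_i + 0.8)) + 10.975, blended linearly by mass fraction; since VBN is linear in VBI_i = ln(ln(visc_i + 0.8)) and the fractions sum to 1, blend VBI directly: visc = exp(exp(VBI_blend)) - 0.8
VBI_1 = ln(ln(10.2 + 0.8)) = 0.874591
VBI_2 = ln(ln(728 + 0.8)) = 1.88577
VBI_blend = 0.56 * 0.874591 + 0.44 * 1.88577 = 1.31951
visc_blend = exp(exp(1.31951)) - 0.8 = 41.36

41.36 cSt


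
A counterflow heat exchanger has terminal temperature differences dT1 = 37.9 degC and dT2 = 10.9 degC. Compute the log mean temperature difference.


LMTD = (dT1 - dT2) / ln(dT1/dT2)
= (37.9 - 10.9) / ln(37.9 / 10.9) = 27 / 1.24619 = 21.67

21.67 degC


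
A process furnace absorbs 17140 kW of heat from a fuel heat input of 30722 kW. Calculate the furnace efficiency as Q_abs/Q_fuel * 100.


Furnace efficiency = Q_absorbed / Q_fuel * 100
= 17140 / 30722 * 100 = 55.79

55.79 %


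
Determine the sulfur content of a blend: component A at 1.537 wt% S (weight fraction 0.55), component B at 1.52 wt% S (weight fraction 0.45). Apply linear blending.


Linear sulfur blending: S_blend = x1*S1 + x2*S2
Contribution 1: 0.55 * 1.537 = 0.84535 wt%
Contribution 2: 0.45 * 1.52 = 0.684 wt%
S_blend = 0.84535 + 0.684 = 1.52935

1.52935 wt%


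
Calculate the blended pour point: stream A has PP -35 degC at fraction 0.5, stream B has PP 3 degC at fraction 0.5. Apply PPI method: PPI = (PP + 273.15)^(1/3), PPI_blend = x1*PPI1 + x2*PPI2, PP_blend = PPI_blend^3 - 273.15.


PPI_1 = (-35 + 273.15)^(1/3) = 6.198456
PPI_2 = (3 + 273.15)^(1/3) = 6.512009
PPI_blend = 0.5 * 6.198456 + 0.5 * 6.512009 = 6.355232
PP_blend = 6.355232^3 - 273.15 = 256.6813 - 273.15 = -16.47

-16.47 degC


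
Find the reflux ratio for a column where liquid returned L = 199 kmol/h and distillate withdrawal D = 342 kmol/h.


Reflux ratio definition: R = L / D (liquid returned / distillate withdrawn)
L = 199 kmol/h, D = 342 kmol/h
R = 199 / 342 = 0.5819

0.5819


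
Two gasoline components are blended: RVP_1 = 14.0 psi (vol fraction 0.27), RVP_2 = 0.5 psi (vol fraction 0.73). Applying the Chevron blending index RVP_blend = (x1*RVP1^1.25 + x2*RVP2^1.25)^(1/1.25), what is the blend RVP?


Chevron index: RVP_blend = (sum xi*RVPi^1.25)^(1/1.25)
RVP^1.25 terms: 0.27 * 14.0^1.25 + 0.73 * 0.5^1.25 = 7.61872
RVP_blend = 7.61872^(1/1.25) = 5.076

5.076 psi


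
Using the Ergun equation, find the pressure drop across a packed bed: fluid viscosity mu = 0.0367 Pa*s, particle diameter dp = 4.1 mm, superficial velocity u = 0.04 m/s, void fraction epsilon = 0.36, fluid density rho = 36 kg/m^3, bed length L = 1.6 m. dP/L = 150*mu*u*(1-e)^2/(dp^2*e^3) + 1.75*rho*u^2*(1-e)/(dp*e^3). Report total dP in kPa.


dp = 4.1 mm = 0.0041 m
Viscous term = 150*0.0367*0.04*(1-0.36)^2 / (0.0041^2*0.36^3) = 115001
Inertial term = 1.75*36*0.04^2*(1-0.36) / (0.0041*0.36^3) = 337.248
dP/L = 115001 + 337.248 = 115338 Pa/m
dP = 115338 * 1.6 / 1000 = 184.5 kPa

184.5 kPa


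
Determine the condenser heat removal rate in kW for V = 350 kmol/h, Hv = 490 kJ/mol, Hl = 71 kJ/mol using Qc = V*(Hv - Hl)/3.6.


Qc = 350 * (490 - 71) / 3.6 = 350 * 419 / 3.6 = 40740

40740 kW


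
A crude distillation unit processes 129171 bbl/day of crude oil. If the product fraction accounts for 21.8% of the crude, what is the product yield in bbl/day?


Crude throughput = 129171 bbl/day
Fraction yield = 21.8%
yield = throughput * fraction / 100
yield = 129171 * 21.8 / 100 = 28159.278

28159.278 bbl/day


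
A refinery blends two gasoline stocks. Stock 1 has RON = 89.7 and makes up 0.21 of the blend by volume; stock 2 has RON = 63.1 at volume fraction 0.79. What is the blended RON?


Linear blending: RON_blend = sum(vi * RONi)
Contribution 1: 0.21 * 89.7 = 18.837
Contribution 2: 0.79 * 63.1 = 49.849
RON_blend = 18.837 + 49.849 = 68.686

68.686


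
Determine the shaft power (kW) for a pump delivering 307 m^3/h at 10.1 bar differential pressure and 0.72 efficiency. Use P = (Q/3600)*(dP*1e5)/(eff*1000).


Q = 307 / 3600 = 0.0852778 m^3/s
P = 0.0852778 * (10.1 * 1e5) / 0.72 / 1000 = 119.6

119.6 kW


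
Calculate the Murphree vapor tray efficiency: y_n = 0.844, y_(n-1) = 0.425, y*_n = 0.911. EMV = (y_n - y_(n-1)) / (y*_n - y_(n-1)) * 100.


Murphree vapor efficiency: EMV = (y_n - y_(n-1)) / (y*_n - y_(n-1)) * 100
EMV = (0.844 - 0.425) / (0.911 - 0.425) * 100 = 0.419 / 0.486 * 100 = 86.21

86.21 %


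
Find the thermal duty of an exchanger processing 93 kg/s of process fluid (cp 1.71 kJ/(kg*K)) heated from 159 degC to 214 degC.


Q = m_dot * cp * delta_T
delta_T = 214 - 159 = 55 K
Q = 93 * 1.71 * 55
= 159.03 * 55
= 8746.65 kW

8746.65 kW


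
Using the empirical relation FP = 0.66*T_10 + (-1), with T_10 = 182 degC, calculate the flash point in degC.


FP = 0.66 * 182 + (-1) = 119.12

119.12 degC


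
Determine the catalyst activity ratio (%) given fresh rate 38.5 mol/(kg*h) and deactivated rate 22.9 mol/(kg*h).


Activity (%) = (rate_used / rate_fresh) * 100
rate_used = 22.9, rate_fresh = 38.5
= (22.9 / 38.5) * 100
= 0.5948 * 100 = 59.48

59.48 %


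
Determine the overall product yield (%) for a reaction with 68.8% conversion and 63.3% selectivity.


Overall yield = conversion (%) * selectivity (%) / 100
Conversion = 68.8%, Selectivity = 63.3%
Y = 68.8 * 63.3 / 100
= 43.5504 %

43.5504 %


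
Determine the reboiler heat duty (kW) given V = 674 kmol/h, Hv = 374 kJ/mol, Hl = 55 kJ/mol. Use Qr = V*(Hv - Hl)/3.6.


Qr = 674 * (374 - 55) / 3.6 = 674 * 319 / 3.6 = 59720

59720 kW


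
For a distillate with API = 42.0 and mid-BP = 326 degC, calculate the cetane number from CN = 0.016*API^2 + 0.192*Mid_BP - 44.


CN = 0.016 * 42.0^2 + 0.192 * 326 - 44
CN = 28.224 + 62.592 - 44 = 46.816

46.816


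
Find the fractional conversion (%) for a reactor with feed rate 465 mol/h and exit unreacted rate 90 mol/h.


X = (F_in - F_out) / F_in * 100
Moles reacted = 465 - 90 = 375
X = 375 / 465 * 100
= 0.8065 * 100
= 80.65 %

80.65 %


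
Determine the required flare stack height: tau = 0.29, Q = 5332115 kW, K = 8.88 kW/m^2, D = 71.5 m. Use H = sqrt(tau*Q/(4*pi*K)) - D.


tau*Q/(4*pi*K) = 0.29 * 5332115 / (4 * pi * 8.88) = 13857.2
sqrt(13857.2) = 117.717
H = 117.717 - 71.5 = 46.22

46.22 m


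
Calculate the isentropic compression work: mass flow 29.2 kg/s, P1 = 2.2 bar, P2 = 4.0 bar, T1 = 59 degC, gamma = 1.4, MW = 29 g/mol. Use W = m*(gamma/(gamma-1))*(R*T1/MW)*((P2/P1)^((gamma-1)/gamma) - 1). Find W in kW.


Isentropic work: W = m*(gamma/(gamma-1))*(R*T1/MW)*((P2/P1)^((gamma-1)/gamma) - 1)
T1 = 59 + 273.15 = 332.15 K
Pressure ratio = 4.0 / 2.2 = 1.81818
Exponent = (1.4 - 1)/1.4 = 0.285714
(P2/P1)^exp - 1 = 1.81818^0.285714 - 1 = 0.186265
W = 29.2 * 1.4 / 0.4 * 8.314 * 332.15 / 29 * 0.186265 = 1813

1813 kW


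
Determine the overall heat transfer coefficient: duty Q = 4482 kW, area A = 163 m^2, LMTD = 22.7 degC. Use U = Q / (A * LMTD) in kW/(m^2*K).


From Q = U*A*LMTD, U = Q / (A * LMTD)
U = 4482 / (163 * 22.7) = 4482 / 3700.1 = 1.211

1.211 kW/(m^2*K)


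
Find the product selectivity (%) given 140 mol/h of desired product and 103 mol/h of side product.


Selectivity = desired / (desired + undesired) * 100
Total products = 140 + 103 = 243 mol/h
S = 140 / 243 * 100
= 0.5761 * 100
= 57.61 %

57.61 %


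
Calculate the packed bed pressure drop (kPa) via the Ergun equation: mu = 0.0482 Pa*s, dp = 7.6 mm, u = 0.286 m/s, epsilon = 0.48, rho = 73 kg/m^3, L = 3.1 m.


dp = 7.6 mm = 0.0076 m
Viscous term = 150*0.0482*0.286*(1-0.48)^2 / (0.0076^2*0.48^3) = 87530.6
Inertial term = 1.75*73*0.286^2*(1-0.48) / (0.0076*0.48^3) = 6464.86
dP/L = 87530.6 + 6464.86 = 93995.5 Pa/m
dP = 93995.5 * 3.1 / 1000 = 291.4 kPa

291.4 kPa


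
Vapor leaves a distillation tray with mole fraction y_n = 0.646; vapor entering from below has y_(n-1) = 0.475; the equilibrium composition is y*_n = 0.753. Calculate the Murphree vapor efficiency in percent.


Murphree vapor efficiency: EMV = (y_n - y_(n-1)) / (y*_n - y_(n-1)) * 100
EMV = (0.646 - 0.475) / (0.753 - 0.475) * 100 = 0.171 / 0.278 * 100 = 61.51

61.51 %


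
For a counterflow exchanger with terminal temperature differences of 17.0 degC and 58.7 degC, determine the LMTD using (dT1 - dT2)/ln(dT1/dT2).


LMTD = (dT1 - dT2) / ln(dT1/dT2)
= (17.0 - 58.7) / ln(17.0 / 58.7) = -41.7 / -1.23923 = 33.65

33.65 degC
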